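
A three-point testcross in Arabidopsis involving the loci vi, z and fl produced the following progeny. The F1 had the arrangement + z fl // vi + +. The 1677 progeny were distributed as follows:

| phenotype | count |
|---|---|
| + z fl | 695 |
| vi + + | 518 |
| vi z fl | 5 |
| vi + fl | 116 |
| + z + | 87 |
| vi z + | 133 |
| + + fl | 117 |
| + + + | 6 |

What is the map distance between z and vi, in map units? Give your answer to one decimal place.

The two rarest classes, vi z fl and + + +, are the double crossovers. Comparing them with the parentals, only the vi allele has switched, so vi is the middle locus and the order is fl – vi – z.
Crossovers in the vi–z interval produce the single-crossover classes + + fl and vi z + (117 + 133 = 250) plus the double crossovers (11).
RF(vi–z) = (250 + 11) / 1677 = 261/1677 = 0.1556 → 15.6 map units.

15.6 map units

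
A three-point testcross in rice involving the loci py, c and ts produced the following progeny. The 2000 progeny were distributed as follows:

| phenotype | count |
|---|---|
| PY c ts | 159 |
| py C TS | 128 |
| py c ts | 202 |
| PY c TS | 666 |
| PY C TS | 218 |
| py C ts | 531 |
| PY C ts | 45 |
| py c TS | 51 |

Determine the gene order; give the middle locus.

The two most frequent reciprocal classes, PY c TS and py C ts, are the parental types, so the F1 was PY c TS / py C ts.
The two rarest classes, py c TS and PY C ts, are the double crossovers. Comparing them with the parentals, only the py allele has switched, so py is the middle locus and the order is c – py – ts.

py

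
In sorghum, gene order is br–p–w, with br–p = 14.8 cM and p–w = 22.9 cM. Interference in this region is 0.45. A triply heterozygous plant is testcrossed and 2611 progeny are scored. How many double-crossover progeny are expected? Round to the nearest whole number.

49

Map distances give recombination frequencies of 0.148 and 0.229 for the two intervals.
With interference 0.45 (so coincidence = 0.55), expected double-crossover frequency = 0.148 × 0.229 × 0.55 = 0.01864.
Expected number = 0.01864 × 2611 = 48.67 ≈ 49.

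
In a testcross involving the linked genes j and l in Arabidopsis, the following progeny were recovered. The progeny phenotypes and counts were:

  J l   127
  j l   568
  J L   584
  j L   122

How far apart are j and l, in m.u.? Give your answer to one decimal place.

17.8 m.u.

The two most frequent classes, J L (584) and j l (568), are the parental types, so the F1 was J L / j l.
The recombinant classes are J l and j L: 127 + 122 = 249.
Recombination frequency = 249/1401 = 0.1777 ≈ 17.8%, i.e. 17.8 m.u.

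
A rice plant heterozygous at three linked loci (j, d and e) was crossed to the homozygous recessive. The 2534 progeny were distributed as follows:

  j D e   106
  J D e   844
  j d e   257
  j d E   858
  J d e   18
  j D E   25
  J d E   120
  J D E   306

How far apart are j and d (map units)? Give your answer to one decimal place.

10.6 map units

The two most frequent reciprocal classes, j d E and J D e, are the parental types, so the F1 was j d E / J D e.
The two rarest classes, j D E and J d e, are the double crossovers. Comparing them with the parentals, only the d allele has switched, so d is the middle locus and the order is e – d – j.
Crossovers in the d–j interval produce the single-crossover classes J d E and j D e (120 + 106 = 226) plus the double crossovers (43).
RF(d–j) = (226 + 43) / 2534 = 269/2534 = 0.1062 → 10.6 map units.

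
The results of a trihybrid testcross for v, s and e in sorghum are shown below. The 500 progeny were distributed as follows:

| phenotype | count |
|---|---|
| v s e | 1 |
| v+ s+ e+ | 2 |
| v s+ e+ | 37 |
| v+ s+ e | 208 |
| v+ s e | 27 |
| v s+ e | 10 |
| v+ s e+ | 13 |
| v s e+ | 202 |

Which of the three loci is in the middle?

e

The two most frequent reciprocal classes, v s e+ and v+ s+ e, are the parental types, so the F1 was v s e+ / v+ s+ e.
The two rarest classes, v s e and v+ s+ e+, are the double crossovers. Comparing them with the parentals, only the e allele has switched, so e is the middle locus and the order is v – e – s.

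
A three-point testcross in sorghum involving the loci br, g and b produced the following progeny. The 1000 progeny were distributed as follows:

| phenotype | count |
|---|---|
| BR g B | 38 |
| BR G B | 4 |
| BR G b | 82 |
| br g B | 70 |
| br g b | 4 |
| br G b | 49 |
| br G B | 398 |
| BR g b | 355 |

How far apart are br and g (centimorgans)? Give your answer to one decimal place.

The two most frequent reciprocal classes, BR g b and br G B, are the parental types, so the F1 was BR g b / br G B.
The two rarest classes, br g b and BR G B, are the double crossovers. Comparing them with the parentals, only the br allele has switched, so br is the middle locus and the order is b – br – g.
Crossovers in the br–g interval produce the single-crossover classes BR G b and br g B (82 + 70 = 152) plus the double crossovers (8).
RF(br–g) = (152 + 8) / 1000 = 160/1000 = 0.1600 → 16.0 centimorgans.

16.0 centimorgans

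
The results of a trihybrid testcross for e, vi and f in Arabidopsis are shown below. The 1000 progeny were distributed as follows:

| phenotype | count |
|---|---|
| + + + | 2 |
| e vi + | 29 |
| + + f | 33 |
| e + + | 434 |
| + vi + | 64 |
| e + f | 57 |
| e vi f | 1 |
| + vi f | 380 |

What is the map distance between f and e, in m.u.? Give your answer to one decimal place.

12.4 m.u.

The two most frequent reciprocal classes, e + + and + vi f, are the parental types, so the F1 was e + + / + vi f.
The two rarest classes, + + + and e vi f, are the double crossovers. Comparing them with the parentals, only the e allele has switched, so e is the middle locus and the order is f – e – vi.
Crossovers in the f–e interval produce the single-crossover classes e + f and + vi + (57 + 64 = 121) plus the double crossovers (3).
RF(f–e) = (121 + 3) / 1000 = 124/1000 = 0.1240 → 12.4 m.u.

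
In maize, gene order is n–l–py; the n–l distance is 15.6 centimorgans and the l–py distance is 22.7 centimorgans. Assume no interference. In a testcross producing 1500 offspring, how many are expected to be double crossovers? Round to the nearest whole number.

53

Map distances give recombination frequencies of 0.156 and 0.227 for the two intervals.
With no interference, expected double-crossover frequency = 0.156 × 0.227 = 0.03541.
Expected number = 0.03541 × 1500 = 53.12 ≈ 53.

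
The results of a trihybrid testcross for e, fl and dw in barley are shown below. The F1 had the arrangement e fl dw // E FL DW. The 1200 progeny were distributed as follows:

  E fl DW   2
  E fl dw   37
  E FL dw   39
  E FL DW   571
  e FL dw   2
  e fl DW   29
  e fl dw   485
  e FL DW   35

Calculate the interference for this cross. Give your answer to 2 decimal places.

0.12

The two rarest classes, e FL dw and E fl DW, are the double crossovers. Comparing them with the parentals, only the fl allele has switched, so fl is the middle locus and the order is dw – fl – e.
dw–fl: (68 + 4)/1200 = 0.0600; fl–e: (72 + 4)/1200 = 0.0633.
Expected DCO frequency = 0.0600 × 0.0633 ≈ 0.00380; observed = 4/1200 ≈ 0.00333.
Coefficient of coincidence = 0.00333/0.00380 ≈ 0.88; interference = 1 − 0.88 = 0.12.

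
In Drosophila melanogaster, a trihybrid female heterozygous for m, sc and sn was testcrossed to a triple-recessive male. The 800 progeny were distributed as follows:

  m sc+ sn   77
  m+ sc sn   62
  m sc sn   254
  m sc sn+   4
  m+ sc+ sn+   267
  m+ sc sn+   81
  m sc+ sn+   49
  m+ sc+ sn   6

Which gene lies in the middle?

The two most frequent reciprocal classes, m+ sc+ sn+ and m sc sn, are the parental types, so the F1 was m+ sc+ sn+ / m sc sn.
The two rarest classes, m+ sc+ sn and m sc sn+, are the double crossovers. Comparing them with the parentals, only the sn allele has switched, so sn is the middle locus and the order is sc – sn – m.

sn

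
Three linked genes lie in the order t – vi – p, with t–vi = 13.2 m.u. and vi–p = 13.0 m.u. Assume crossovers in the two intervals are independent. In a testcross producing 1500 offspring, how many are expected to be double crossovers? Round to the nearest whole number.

26

Map distances give recombination frequencies of 0.132 and 0.130 for the two intervals.
With no interference, expected double-crossover frequency = 0.132 × 0.130 = 0.01716.
Expected number = 0.01716 × 1500 = 25.74 ≈ 26.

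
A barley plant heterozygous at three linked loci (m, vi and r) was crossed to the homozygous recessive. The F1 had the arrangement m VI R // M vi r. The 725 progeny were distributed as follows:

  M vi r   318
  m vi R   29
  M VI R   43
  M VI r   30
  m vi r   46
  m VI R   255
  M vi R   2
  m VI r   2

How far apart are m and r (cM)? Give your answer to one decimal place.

The two rarest classes, m VI r and M vi R, are the double crossovers. Comparing them with the parentals, only the r allele has switched, so r is the middle locus and the order is vi – r – m.
Crossovers in the r–m interval produce the single-crossover classes M VI R and m vi r (43 + 46 = 89) plus the double crossovers (4).
RF(r–m) = (89 + 4) / 725 = 93/725 = 0.1283 → 12.8 cM.

12.8 cM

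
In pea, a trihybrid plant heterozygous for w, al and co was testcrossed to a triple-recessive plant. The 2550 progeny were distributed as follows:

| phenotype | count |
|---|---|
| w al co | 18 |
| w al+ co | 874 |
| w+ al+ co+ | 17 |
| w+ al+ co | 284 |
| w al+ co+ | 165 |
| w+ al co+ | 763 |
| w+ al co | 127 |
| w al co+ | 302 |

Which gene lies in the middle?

The two most frequent reciprocal classes, w+ al co+ and w al+ co, are the parental types, so the F1 was w+ al co+ / w al+ co.
The two rarest classes, w+ al+ co+ and w al co, are the double crossovers. Comparing them with the parentals, only the al allele has switched, so al is the middle locus and the order is co – al – w.

al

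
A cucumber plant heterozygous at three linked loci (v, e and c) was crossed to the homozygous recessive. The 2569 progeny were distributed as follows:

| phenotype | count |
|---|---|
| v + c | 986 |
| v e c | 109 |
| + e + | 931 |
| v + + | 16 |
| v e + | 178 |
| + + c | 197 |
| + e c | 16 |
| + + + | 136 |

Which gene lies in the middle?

The two most frequent reciprocal classes, + e + and v + c, are the parental types, so the F1 was + e + / v + c.
The two rarest classes, + e c and v + +, are the double crossovers. Comparing them with the parentals, only the c allele has switched, so c is the middle locus and the order is e – c – v.

c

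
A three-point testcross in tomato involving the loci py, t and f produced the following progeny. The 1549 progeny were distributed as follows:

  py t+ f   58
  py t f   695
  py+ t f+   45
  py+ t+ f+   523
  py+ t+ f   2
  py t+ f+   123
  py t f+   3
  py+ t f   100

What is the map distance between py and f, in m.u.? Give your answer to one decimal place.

14.7 m.u.

The two most frequent reciprocal classes, py+ t+ f+ and py t f, are the parental types, so the F1 was py+ t+ f+ / py t f.
The two rarest classes, py+ t+ f and py t f+, are the double crossovers. Comparing them with the parentals, only the f allele has switched, so f is the middle locus and the order is t – f – py.
Crossovers in the f–py interval produce the single-crossover classes py t+ f+ and py+ t f (123 + 100 = 223) plus the double crossovers (5).
RF(f–py) = (223 + 5) / 1549 = 228/1549 = 0.1472 → 14.7 m.u.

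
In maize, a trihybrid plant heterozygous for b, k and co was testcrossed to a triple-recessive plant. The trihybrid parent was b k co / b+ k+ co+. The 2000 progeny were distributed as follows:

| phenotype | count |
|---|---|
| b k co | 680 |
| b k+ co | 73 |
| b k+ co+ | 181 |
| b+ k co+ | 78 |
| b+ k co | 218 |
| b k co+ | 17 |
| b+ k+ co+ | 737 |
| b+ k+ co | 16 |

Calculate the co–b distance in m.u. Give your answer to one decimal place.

21.6 m.u.

The two rarest classes, b k co+ and b+ k+ co, are the double crossovers. Comparing them with the parentals, only the co allele has switched, so co is the middle locus and the order is k – co – b.
Crossovers in the co–b interval produce the single-crossover classes b+ k co and b k+ co+ (218 + 181 = 399) plus the double crossovers (33).
RF(co–b) = (399 + 33) / 2000 = 432/2000 = 0.2160 → 21.6 m.u.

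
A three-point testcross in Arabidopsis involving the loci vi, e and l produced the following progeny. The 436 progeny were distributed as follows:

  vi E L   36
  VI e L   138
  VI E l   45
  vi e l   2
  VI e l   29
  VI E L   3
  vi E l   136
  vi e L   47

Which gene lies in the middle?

e

The two most frequent reciprocal classes, vi E l and VI e L, are the parental types, so the F1 was vi E l / VI e L.
The two rarest classes, vi e l and VI E L, are the double crossovers. Comparing them with the parentals, only the e allele has switched, so e is the middle locus and the order is vi – e – l.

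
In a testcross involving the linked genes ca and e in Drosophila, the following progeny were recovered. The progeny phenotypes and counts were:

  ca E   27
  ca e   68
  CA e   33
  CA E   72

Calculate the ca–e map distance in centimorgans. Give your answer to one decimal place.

30.0 centimorgans

The two most frequent classes, CA E (72) and ca e (68), are the parental types, so the F1 was CA E / ca e.
The recombinant classes are CA e and ca E: 33 + 27 = 60.
Recombination frequency = 60/200 = 0.3000 ≈ 30.0%, i.e. 30.0 centimorgans.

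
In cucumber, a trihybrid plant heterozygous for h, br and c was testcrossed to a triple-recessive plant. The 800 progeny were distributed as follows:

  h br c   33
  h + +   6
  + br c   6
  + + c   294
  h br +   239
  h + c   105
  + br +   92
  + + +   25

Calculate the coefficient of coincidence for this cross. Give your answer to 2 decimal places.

0.66

The two most frequent reciprocal classes, + + c and h br +, are the parental types, so the F1 was + + c / h br +.
The two rarest classes, + br c and h + +, are the double crossovers. Comparing them with the parentals, only the br allele has switched, so br is the middle locus and the order is h – br – c.
h–br: (197 + 12)/800 = 0.2612; br–c: (58 + 12)/800 = 0.0875.
Expected DCO frequency = 0.2612 × 0.0875 ≈ 0.02285; observed = 12/800 ≈ 0.01500.
Coefficient of coincidence = 0.01500/0.02285 ≈ 0.66.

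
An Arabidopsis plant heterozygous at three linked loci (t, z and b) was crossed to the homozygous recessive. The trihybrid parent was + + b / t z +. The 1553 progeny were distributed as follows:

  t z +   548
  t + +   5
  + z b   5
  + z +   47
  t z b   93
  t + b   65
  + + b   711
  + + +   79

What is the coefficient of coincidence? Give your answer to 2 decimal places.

0.70

The two rarest classes, + z b and t + +, are the double crossovers. Comparing them with the parentals, only the z allele has switched, so z is the middle locus and the order is b – z – t.
b–z: (172 + 10)/1553 = 0.1172; z–t: (112 + 10)/1553 = 0.0786.
Expected DCO frequency = 0.1172 × 0.0786 ≈ 0.00921; observed = 10/1553 ≈ 0.00644.
Coefficient of coincidence = 0.00644/0.00921 ≈ 0.70.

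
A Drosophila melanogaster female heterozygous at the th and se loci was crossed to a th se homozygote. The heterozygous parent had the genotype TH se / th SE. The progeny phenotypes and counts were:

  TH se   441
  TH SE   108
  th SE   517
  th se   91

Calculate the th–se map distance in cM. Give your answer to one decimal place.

The recombinant classes are TH SE and th se: 108 + 91 = 199.
Recombination frequency = 199/1157 = 0.1720 ≈ 17.2%, i.e. 17.2 cM.

17.2 cM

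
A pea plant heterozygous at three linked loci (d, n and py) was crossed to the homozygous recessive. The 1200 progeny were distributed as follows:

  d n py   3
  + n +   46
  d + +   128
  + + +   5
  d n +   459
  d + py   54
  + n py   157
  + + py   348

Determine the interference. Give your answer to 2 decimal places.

0.70

The two most frequent reciprocal classes, d n + and + + py, are the parental types, so the F1 was d n + / + + py.
The two rarest classes, d n py and + + +, are the double crossovers. Comparing them with the parentals, only the py allele has switched, so py is the middle locus and the order is d – py – n.
d–py: (100 + 8)/1200 = 0.0900; py–n: (285 + 8)/1200 = 0.2442.
Expected DCO frequency = 0.0900 × 0.2442 ≈ 0.02198; observed = 8/1200 ≈ 0.00667.
Coefficient of coincidence = 0.00667/0.02198 ≈ 0.30; interference = 1 − 0.30 = 0.70.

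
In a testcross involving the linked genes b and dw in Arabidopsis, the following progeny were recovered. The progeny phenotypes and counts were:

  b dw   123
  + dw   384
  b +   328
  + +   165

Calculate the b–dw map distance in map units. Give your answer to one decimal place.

28.8 map units

The two most frequent classes, + dw (384) and b + (328), are the parental types, so the F1 was + dw / b +.
The recombinant classes are + + and b dw: 165 + 123 = 288.
Recombination frequency = 288/1000 = 0.2880 ≈ 28.8%, i.e. 28.8 map units.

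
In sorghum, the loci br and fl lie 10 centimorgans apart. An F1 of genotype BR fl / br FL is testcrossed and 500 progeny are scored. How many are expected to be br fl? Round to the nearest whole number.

25

A map distance of 10 centimorgans corresponds to a recombination frequency of 0.100.
The F1 is BR fl / br FL, so br fl is a recombinant gamete class with expected frequency r/2 = 0.100/2 = 0.0500.
Expected number = 0.0500 × 500 = 25.00 ≈ 25.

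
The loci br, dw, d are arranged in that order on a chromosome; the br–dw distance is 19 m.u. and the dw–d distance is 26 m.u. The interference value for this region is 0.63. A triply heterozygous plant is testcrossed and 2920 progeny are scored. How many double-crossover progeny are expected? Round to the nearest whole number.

Map distances give recombination frequencies of 0.190 and 0.260 for the two intervals.
With interference 0.63 (so coincidence = 0.37), expected double-crossover frequency = 0.190 × 0.260 × 0.37 = 0.01828.
Expected number = 0.01828 × 2920 = 53.37 ≈ 53.

53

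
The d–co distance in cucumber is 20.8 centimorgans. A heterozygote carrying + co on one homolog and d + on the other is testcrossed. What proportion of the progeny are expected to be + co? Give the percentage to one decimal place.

39.6%

A map distance of 20.8 centimorgans corresponds to a recombination frequency of 0.208.
The F1 is + co / d +, so + co is a parental gamete class with expected frequency (1 − r)/2 = 0.792/2 = 0.3960.
That is 0.3960 = 39.6% of the progeny.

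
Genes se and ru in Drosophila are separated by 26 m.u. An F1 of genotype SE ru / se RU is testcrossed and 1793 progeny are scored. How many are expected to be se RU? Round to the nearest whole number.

663

A map distance of 26 m.u. corresponds to a recombination frequency of 0.260.
The F1 is SE ru / se RU, so se RU is a parental gamete class with expected frequency (1 − r)/2 = 0.740/2 = 0.3700.
Expected number = 0.3700 × 1793 = 663.41 ≈ 663.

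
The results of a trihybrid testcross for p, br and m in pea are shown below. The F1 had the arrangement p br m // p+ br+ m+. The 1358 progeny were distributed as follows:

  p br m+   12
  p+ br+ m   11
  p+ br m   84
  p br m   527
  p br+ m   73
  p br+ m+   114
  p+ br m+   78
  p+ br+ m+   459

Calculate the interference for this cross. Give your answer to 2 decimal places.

The two rarest classes, p br m+ and p+ br+ m, are the double crossovers. Comparing them with the parentals, only the m allele has switched, so m is the middle locus and the order is p – m – br.
p–m: (198 + 23)/1358 = 0.1627; m–br: (151 + 23)/1358 = 0.1281.
Expected DCO frequency = 0.1627 × 0.1281 ≈ 0.02084; observed = 23/1358 ≈ 0.01694.
Coefficient of coincidence = 0.01694/0.02084 ≈ 0.81; interference = 1 − 0.81 = 0.19.

0.19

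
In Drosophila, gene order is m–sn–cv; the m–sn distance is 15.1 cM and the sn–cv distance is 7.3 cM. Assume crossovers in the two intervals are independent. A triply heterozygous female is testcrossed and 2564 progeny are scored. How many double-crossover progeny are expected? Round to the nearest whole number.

28

Map distances give recombination frequencies of 0.151 and 0.073 for the two intervals.
With no interference, expected double-crossover frequency = 0.151 × 0.073 = 0.01102.
Expected number = 0.01102 × 2564 = 28.26 ≈ 28.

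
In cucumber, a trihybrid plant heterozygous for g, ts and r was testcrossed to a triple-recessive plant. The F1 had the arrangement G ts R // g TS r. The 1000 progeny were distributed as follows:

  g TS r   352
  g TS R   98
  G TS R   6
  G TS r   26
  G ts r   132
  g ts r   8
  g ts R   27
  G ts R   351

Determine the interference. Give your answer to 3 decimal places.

0.144

The two rarest classes, G TS R and g ts r, are the double crossovers. Comparing them with the parentals, only the ts allele has switched, so ts is the middle locus and the order is r – ts – g.
r–ts: (230 + 14)/1000 = 0.2440; ts–g: (53 + 14)/1000 = 0.0670.
Expected DCO frequency = 0.2440 × 0.0670 ≈ 0.01635; observed = 14/1000 ≈ 0.01400.
Coefficient of coincidence = 0.01400/0.01635 ≈ 0.856; interference = 1 − 0.856 = 0.144.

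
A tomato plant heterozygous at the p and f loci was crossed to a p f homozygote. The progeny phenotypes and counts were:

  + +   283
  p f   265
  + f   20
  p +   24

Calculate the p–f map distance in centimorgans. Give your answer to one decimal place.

7.4 centimorgans

The two most frequent classes, + + (283) and p f (265), are the parental types, so the F1 was + + / p f.
The recombinant classes are + f and p +: 20 + 24 = 44.
Recombination frequency = 44/592 = 0.0743 ≈ 7.4%, i.e. 7.4 centimorgans.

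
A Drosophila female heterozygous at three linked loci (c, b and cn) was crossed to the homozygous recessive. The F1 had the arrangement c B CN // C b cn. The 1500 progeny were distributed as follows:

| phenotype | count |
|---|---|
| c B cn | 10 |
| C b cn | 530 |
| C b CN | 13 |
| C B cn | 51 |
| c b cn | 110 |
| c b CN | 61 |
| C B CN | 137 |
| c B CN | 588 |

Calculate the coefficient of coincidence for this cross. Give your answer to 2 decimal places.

0.95

The two rarest classes, c B cn and C b CN, are the double crossovers. Comparing them with the parentals, only the cn allele has switched, so cn is the middle locus and the order is b – cn – c.
b–cn: (112 + 23)/1500 = 0.0900; cn–c: (247 + 23)/1500 = 0.1800.
Expected DCO frequency = 0.0900 × 0.1800 ≈ 0.01620; observed = 23/1500 ≈ 0.01533.
Coefficient of coincidence = 0.01533/0.01620 ≈ 0.95.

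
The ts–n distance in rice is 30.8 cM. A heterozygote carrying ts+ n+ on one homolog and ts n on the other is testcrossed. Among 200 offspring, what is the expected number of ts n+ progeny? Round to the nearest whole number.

31

A map distance of 30.8 cM corresponds to a recombination frequency of 0.308.
The F1 is ts+ n+ / ts n, so ts n+ is a recombinant gamete class with expected frequency r/2 = 0.308/2 = 0.1540.
Expected number = 0.1540 × 200 = 30.80 ≈ 31.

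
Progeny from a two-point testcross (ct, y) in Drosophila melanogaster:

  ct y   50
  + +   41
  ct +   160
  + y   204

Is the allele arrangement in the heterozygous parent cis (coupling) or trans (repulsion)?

The two most frequent classes are + y (204) and ct + (160); these are the parental (non-recombinant) types.
So the F1 carried + y on one chromosome and ct + on the other — the recessive alleles are on opposite chromosomes (trans / repulsion).

trans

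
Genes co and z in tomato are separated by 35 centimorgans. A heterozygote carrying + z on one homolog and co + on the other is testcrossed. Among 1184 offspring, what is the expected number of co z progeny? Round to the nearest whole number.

207

A map distance of 35 centimorgans corresponds to a recombination frequency of 0.350.
The F1 is + z / co +, so co z is a recombinant gamete class with expected frequency r/2 = 0.350/2 = 0.1750.
Expected number = 0.1750 × 1184 = 207.20 ≈ 207.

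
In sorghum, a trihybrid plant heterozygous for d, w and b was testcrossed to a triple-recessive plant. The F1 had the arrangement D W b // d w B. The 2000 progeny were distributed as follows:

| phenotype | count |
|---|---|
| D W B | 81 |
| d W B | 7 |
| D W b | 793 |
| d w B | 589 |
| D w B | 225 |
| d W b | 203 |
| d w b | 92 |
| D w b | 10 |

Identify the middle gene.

w

The two rarest classes, D w b and d W B, are the double crossovers. Comparing them with the parentals, only the w allele has switched, so w is the middle locus and the order is d – w – b.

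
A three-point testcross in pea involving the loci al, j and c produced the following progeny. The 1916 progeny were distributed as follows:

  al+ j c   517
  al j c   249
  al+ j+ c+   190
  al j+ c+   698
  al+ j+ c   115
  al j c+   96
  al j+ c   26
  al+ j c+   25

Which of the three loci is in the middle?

c

The two most frequent reciprocal classes, al+ j c and al j+ c+, are the parental types, so the F1 was al+ j c / al j+ c+.
The two rarest classes, al+ j c+ and al j+ c, are the double crossovers. Comparing them with the parentals, only the c allele has switched, so c is the middle locus and the order is j – c – al.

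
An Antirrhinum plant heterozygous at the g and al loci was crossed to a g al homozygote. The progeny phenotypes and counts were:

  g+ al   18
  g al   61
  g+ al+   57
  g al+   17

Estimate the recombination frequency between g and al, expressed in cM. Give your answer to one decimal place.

22.9 cM

The two most frequent classes, g+ al+ (57) and g al (61), are the parental types, so the F1 was g+ al+ / g al.
The recombinant classes are g+ al and g al+: 18 + 17 = 35.
Recombination frequency = 35/153 = 0.2288 ≈ 22.9%, i.e. 22.9 cM.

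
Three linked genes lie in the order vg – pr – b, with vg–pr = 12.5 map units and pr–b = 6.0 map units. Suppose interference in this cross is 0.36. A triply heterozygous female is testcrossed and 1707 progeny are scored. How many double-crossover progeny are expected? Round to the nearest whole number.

8

Map distances give recombination frequencies of 0.125 and 0.060 for the two intervals.
With interference 0.36 (so coincidence = 0.64), expected double-crossover frequency = 0.125 × 0.060 × 0.64 = 0.00480.
Expected number = 0.00480 × 1707 = 8.19 ≈ 8.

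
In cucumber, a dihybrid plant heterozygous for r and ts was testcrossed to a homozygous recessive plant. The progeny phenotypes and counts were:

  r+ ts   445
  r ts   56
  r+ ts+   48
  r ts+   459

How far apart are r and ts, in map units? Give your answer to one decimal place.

The two most frequent classes, r+ ts (445) and r ts+ (459), are the parental types, so the F1 was r+ ts / r ts+.
The recombinant classes are r+ ts+ and r ts: 48 + 56 = 104.
Recombination frequency = 104/1008 = 0.1032 ≈ 10.3%, i.e. 10.3 map units.

10.3 map units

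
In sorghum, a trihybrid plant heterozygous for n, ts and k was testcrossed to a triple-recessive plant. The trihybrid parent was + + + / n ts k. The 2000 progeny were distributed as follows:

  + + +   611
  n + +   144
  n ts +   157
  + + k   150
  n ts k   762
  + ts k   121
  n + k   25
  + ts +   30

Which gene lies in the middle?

The two rarest classes, + ts + and n + k, are the double crossovers. Comparing them with the parentals, only the ts allele has switched, so ts is the middle locus and the order is n – ts – k.

ts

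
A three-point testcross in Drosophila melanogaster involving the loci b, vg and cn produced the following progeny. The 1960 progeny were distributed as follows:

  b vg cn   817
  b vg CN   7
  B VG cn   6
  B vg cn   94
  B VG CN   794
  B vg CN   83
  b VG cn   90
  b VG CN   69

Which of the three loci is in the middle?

cn

The two most frequent reciprocal classes, b vg cn and B VG CN, are the parental types, so the F1 was b vg cn / B VG CN.
The two rarest classes, b vg CN and B VG cn, are the double crossovers. Comparing them with the parentals, only the cn allele has switched, so cn is the middle locus and the order is vg – cn – b.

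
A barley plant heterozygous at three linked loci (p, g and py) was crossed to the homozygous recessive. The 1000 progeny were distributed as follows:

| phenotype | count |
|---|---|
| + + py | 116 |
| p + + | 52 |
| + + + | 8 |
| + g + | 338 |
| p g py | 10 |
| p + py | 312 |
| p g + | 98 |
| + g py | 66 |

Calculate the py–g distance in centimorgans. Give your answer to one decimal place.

13.6 centimorgans

The two most frequent reciprocal classes, + g + and p + py, are the parental types, so the F1 was + g + / p + py.
The two rarest classes, + + + and p g py, are the double crossovers. Comparing them with the parentals, only the g allele has switched, so g is the middle locus and the order is p – g – py.
Crossovers in the g–py interval produce the single-crossover classes + g py and p + + (66 + 52 = 118) plus the double crossovers (18).
RF(g–py) = (118 + 18) / 1000 = 136/1000 = 0.1360 → 13.6 centimorgans.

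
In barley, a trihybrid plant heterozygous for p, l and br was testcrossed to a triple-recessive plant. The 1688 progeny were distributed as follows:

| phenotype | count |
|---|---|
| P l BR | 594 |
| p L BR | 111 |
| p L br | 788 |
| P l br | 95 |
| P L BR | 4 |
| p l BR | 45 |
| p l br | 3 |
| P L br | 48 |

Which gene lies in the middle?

l

The two most frequent reciprocal classes, p L br and P l BR, are the parental types, so the F1 was p L br / P l BR.
The two rarest classes, p l br and P L BR, are the double crossovers. Comparing them with the parentals, only the l allele has switched, so l is the middle locus and the order is br – l – p.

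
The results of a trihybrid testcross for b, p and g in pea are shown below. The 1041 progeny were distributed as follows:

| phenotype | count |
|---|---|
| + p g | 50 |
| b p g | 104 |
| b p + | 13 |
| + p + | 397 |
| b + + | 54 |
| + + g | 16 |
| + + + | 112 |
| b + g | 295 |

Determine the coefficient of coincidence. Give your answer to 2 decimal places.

0.93

The two most frequent reciprocal classes, + p + and b + g, are the parental types, so the F1 was + p + / b + g.
The two rarest classes, b p + and + + g, are the double crossovers. Comparing them with the parentals, only the b allele has switched, so b is the middle locus and the order is g – b – p.
g–b: (104 + 29)/1041 = 0.1278; b–p: (216 + 29)/1041 = 0.2354.
Expected DCO frequency = 0.1278 × 0.2354 ≈ 0.03008; observed = 29/1041 ≈ 0.02786.
Coefficient of coincidence = 0.02786/0.03008 ≈ 0.93.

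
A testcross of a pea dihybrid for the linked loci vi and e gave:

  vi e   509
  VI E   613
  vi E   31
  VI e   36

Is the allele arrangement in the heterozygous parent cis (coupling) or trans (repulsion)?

The two most frequent classes are VI E (613) and vi e (509); these are the parental (non-recombinant) types.
So the F1 carried VI E on one chromosome and vi e on the other — the recessive alleles are on the same chromosome (cis / coupling).

cis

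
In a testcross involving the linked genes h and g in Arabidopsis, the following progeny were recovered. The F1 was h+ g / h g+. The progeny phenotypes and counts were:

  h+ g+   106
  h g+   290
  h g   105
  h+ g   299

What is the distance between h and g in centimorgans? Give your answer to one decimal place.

26.4 centimorgans

The recombinant classes are h+ g+ and h g: 106 + 105 = 211.
Recombination frequency = 211/800 = 0.2637 ≈ 26.4%, i.e. 26.4 centimorgans.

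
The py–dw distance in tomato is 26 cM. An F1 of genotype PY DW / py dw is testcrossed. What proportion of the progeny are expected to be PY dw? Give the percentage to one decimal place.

A map distance of 26 cM corresponds to a recombination frequency of 0.260.
The F1 is PY DW / py dw, so PY dw is a recombinant gamete class with expected frequency r/2 = 0.260/2 = 0.1300.
That is 0.1300 = 13.0% of the progeny.

13.0%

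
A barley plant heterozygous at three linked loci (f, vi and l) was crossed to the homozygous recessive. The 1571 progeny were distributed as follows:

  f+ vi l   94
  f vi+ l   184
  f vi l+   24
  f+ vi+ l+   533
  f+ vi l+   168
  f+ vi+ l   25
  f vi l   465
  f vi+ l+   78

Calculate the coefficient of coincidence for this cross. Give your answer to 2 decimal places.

The two most frequent reciprocal classes, f vi l and f+ vi+ l+, are the parental types, so the F1 was f vi l / f+ vi+ l+.
The two rarest classes, f vi l+ and f+ vi+ l, are the double crossovers. Comparing them with the parentals, only the l allele has switched, so l is the middle locus and the order is f – l – vi.
f–l: (172 + 49)/1571 = 0.1407; l–vi: (352 + 49)/1571 = 0.2553.
Expected DCO frequency = 0.1407 × 0.2553 ≈ 0.03592; observed = 49/1571 ≈ 0.03119.
Coefficient of coincidence = 0.03119/0.03592 ≈ 0.87.

0.87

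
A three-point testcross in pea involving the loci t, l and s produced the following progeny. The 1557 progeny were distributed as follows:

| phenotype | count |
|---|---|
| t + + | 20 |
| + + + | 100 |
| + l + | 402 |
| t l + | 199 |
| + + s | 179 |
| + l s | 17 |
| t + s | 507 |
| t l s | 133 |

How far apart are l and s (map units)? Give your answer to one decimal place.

17.3 map units

The two most frequent reciprocal classes, + l + and t + s, are the parental types, so the F1 was + l + / t + s.
The two rarest classes, + l s and t + +, are the double crossovers. Comparing them with the parentals, only the s allele has switched, so s is the middle locus and the order is l – s – t.
Crossovers in the l–s interval produce the single-crossover classes + + + and t l s (100 + 133 = 233) plus the double crossovers (37).
RF(l–s) = (233 + 37) / 1557 = 270/1557 = 0.1734 → 17.3 map units.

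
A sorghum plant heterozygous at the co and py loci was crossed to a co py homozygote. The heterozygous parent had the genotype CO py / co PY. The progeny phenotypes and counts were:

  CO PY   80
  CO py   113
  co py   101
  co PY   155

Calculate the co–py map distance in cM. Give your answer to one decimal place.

The recombinant classes are CO PY and co py: 80 + 101 = 181.
Recombination frequency = 181/449 = 0.4031 ≈ 40.3%, i.e. 40.3 cM.

40.3 cM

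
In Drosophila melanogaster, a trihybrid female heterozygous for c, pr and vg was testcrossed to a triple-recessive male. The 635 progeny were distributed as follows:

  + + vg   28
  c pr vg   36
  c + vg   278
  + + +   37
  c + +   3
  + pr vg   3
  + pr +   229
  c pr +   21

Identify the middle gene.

vg

The two most frequent reciprocal classes, c + vg and + pr +, are the parental types, so the F1 was c + vg / + pr +.
The two rarest classes, c + + and + pr vg, are the double crossovers. Comparing them with the parentals, only the vg allele has switched, so vg is the middle locus and the order is pr – vg – c.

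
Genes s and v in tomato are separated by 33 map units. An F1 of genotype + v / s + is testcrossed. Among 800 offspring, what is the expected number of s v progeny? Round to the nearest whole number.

A map distance of 33 map units corresponds to a recombination frequency of 0.330.
The F1 is + v / s +, so s v is a recombinant gamete class with expected frequency r/2 = 0.330/2 = 0.1650.
Expected number = 0.1650 × 800 = 132.00 ≈ 132.

132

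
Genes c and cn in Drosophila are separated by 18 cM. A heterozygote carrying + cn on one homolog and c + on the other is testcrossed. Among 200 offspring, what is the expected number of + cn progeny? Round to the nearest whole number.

A map distance of 18 cM corresponds to a recombination frequency of 0.180.
The F1 is + cn / c +, so + cn is a parental gamete class with expected frequency (1 − r)/2 = 0.820/2 = 0.4100.
Expected number = 0.4100 × 200 = 82.00 ≈ 82.

82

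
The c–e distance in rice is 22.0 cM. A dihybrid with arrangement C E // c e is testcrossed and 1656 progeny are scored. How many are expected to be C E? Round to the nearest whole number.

646

A map distance of 22.0 cM corresponds to a recombination frequency of 0.220.
The F1 is C E / c e, so C E is a parental gamete class with expected frequency (1 − r)/2 = 0.780/2 = 0.3900.
Expected number = 0.3900 × 1656 = 645.84 ≈ 646.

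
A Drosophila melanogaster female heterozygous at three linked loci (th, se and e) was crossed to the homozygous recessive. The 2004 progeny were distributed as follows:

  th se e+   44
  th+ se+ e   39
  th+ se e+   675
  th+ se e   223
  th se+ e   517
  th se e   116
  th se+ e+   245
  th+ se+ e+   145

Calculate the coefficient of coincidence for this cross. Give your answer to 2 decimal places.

0.88

The two most frequent reciprocal classes, th se+ e and th+ se e+, are the parental types, so the F1 was th se+ e / th+ se e+.
The two rarest classes, th+ se+ e and th se e+, are the double crossovers. Comparing them with the parentals, only the th allele has switched, so th is the middle locus and the order is se – th – e.
se–th: (261 + 83)/2004 = 0.1717; th–e: (468 + 83)/2004 = 0.2750.
Expected DCO frequency = 0.1717 × 0.2750 ≈ 0.04722; observed = 83/2004 ≈ 0.04142.
Coefficient of coincidence = 0.04142/0.04722 ≈ 0.88.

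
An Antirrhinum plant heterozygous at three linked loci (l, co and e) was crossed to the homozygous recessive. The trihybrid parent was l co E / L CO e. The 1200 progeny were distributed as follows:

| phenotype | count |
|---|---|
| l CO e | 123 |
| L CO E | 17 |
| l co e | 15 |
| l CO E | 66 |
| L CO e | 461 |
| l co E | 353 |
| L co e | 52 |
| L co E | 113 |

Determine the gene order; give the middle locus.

e

The two rarest classes, l co e and L CO E, are the double crossovers. Comparing them with the parentals, only the e allele has switched, so e is the middle locus and the order is l – e – co.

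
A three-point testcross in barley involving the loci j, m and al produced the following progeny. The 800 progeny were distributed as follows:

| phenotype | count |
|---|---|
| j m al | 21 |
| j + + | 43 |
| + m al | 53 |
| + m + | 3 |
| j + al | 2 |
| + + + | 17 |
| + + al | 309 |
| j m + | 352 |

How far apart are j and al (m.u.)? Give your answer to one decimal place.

The two most frequent reciprocal classes, j m + and + + al, are the parental types, so the F1 was j m + / + + al.
The two rarest classes, + m + and j + al, are the double crossovers. Comparing them with the parentals, only the j allele has switched, so j is the middle locus and the order is m – j – al.
Crossovers in the j–al interval produce the single-crossover classes j m al and + + + (21 + 17 = 38) plus the double crossovers (5).
RF(j–al) = (38 + 5) / 800 = 43/800 = 0.0537 → 5.4 m.u.

5.4 m.u.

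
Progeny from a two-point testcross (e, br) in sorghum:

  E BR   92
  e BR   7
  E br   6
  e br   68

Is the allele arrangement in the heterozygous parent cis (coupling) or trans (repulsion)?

The two most frequent classes are E BR (92) and e br (68); these are the parental (non-recombinant) types.
So the F1 carried E BR on one chromosome and e br on the other — the recessive alleles are on the same chromosome (cis / coupling).

cis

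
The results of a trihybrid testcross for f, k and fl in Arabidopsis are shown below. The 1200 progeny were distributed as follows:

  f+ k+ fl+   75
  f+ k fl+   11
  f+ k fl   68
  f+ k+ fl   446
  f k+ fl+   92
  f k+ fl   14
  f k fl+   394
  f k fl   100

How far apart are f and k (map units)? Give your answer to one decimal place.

15.4 map units

The two most frequent reciprocal classes, f+ k+ fl and f k fl+, are the parental types, so the F1 was f+ k+ fl / f k fl+.
The two rarest classes, f k+ fl and f+ k fl+, are the double crossovers. Comparing them with the parentals, only the f allele has switched, so f is the middle locus and the order is k – f – fl.
Crossovers in the k–f interval produce the single-crossover classes f+ k fl and f k+ fl+ (68 + 92 = 160) plus the double crossovers (25).
RF(k–f) = (160 + 25) / 1200 = 185/1200 = 0.1542 → 15.4 map units.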